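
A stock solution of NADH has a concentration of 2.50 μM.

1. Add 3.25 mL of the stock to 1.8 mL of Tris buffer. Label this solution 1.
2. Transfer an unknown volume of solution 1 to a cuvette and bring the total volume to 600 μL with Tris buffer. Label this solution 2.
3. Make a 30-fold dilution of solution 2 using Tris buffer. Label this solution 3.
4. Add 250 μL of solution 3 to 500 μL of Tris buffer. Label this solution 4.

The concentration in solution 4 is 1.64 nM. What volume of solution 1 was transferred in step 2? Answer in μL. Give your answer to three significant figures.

55.0 μL

Step 1: 3.25 mL + 1.8 mL = 5.05 mL total → factor 5.05/3.25 = 1.5538
Step 2: v brought to 600 μL → factor = 600 μL/v
Step 3: 30-fold → factor 30
Step 4: 250 μL + 500 μL = 750 μL total → factor 750/250 = 3
Product of known-step factors = 139.85
Overall factor = 2.50 μM / (1.64 nM) = 1524.4
Step-2 factor = 1524.4 / 139.85 = 10.9
v = 600 μL / 10.9 = 55.0 μL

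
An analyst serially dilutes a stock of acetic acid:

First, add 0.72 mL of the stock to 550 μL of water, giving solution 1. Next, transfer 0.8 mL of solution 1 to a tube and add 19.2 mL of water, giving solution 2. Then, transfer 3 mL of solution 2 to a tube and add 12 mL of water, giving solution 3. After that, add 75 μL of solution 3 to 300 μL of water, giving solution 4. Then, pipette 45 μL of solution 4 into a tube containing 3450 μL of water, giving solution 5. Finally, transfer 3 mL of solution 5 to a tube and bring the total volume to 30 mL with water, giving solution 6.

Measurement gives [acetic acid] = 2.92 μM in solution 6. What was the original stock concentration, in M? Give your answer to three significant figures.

2.50 M

Step 1: 0.72 mL + 550 μL = 1.27 mL total → factor 1.27/0.72 = 1.7639
Step 2: 0.8 mL + 19.2 mL = 20 mL total → factor 20/0.8 = 25
Step 3: 3 mL + 12 mL = 15 mL total → factor 15/3 = 5
Step 4: 75 μL + 300 μL = 375 μL total → factor 375/75 = 5
Step 5: 45 μL + 3450 μL = 3495 μL total → factor 3495/45 = 77.667
Step 6: 3 mL brought to 30 mL → factor 30/3 = 10
Overall dilution factor = 1.7639 × 25 × 5 × 5 × 77.667 × 10 = 8.5622 × 10^5
Stock = 2.92 μM × 8.5622 × 10^5 = 2.500 × 10^6 μM = 2.50 M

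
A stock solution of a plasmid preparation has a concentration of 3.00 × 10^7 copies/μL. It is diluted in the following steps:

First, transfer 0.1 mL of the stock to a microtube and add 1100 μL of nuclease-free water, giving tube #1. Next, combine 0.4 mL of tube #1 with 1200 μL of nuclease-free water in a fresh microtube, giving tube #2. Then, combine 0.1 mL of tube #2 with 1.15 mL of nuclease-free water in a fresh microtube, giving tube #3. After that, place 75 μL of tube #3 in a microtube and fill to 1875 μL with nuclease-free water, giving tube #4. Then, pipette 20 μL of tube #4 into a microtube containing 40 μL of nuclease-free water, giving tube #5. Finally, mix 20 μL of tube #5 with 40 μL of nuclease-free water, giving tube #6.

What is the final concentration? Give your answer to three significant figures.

222 copies/μL

Step 1: 0.1 mL + 1100 μL = 1.2 mL total → factor 1.2/0.1 = 12
Step 2: 0.4 mL + 1200 μL = 1.6 mL total → factor 1.6/0.4 = 4
Step 3: 0.1 mL + 1.15 mL = 1.25 mL total → factor 1.25/0.1 = 12.5
Step 4: 75 μL brought to 1875 μL → factor 1875/75 = 25
Step 5: 20 μL + 40 μL = 60 μL total → factor 60/20 = 3
Step 6: 20 μL + 40 μL = 60 μL total → factor 60/20 = 3
Overall dilution factor = 12 × 4 × 12.5 × 25 × 3 × 3 = 1.35 × 10^5
Final = 3.00 × 10^7 copies/μL / 1.35 × 10^5 = 222 copies/μL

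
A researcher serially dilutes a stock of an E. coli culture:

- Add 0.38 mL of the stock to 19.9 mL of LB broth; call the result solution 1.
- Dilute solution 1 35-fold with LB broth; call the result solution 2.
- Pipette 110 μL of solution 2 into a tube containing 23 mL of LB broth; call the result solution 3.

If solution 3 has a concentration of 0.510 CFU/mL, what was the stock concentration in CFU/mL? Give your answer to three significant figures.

Step 1: 0.38 mL + 19.9 mL = 20.28 mL total → factor 20.28/0.38 = 53.368
Step 2: 35-fold → factor 35
Step 3: 110 μL + 23 mL = 23110 μL total → factor 23110/110 = 210.09
Overall dilution factor = 53.368 × 35 × 210.09 = 3.9243 × 10^5
Stock = 0.510 CFU/mL × 3.9243 × 10^5 = 2.00 × 10^5 CFU/mL

2.00 × 10^5 CFU/mL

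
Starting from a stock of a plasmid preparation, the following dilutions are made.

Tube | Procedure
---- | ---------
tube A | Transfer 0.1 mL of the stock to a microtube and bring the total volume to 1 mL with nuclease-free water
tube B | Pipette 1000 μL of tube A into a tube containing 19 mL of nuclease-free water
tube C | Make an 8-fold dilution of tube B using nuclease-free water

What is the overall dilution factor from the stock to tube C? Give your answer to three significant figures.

1.60 × 10^3

Step 1: 0.1 mL brought to 1 mL → factor 1/0.1 = 10
Step 2: 1000 μL + 19 mL = 20000 μL total → factor 20000/1000 = 20
Step 3: 8-fold → factor 8
Overall dilution factor = 10 × 20 × 8 = 1600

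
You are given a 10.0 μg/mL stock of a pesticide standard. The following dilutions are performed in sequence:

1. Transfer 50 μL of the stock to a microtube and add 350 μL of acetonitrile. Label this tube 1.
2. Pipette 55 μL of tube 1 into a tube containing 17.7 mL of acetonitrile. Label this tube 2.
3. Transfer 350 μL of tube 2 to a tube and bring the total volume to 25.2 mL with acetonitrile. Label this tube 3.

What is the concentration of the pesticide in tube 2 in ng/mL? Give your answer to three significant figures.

Step 1: 50 μL + 350 μL = 400 μL total → factor 400/50 = 8
Step 2: 55 μL + 17.7 mL = 17755 μL total → factor 17755/55 = 322.82
Dilution factor through tube 2 = 8 × 322.82 = 2582.5
[tube 2] = 10.0 μg/mL / 2582.5 = 0.003872 μg/mL = 3.87 ng/mL

3.87 ng/mL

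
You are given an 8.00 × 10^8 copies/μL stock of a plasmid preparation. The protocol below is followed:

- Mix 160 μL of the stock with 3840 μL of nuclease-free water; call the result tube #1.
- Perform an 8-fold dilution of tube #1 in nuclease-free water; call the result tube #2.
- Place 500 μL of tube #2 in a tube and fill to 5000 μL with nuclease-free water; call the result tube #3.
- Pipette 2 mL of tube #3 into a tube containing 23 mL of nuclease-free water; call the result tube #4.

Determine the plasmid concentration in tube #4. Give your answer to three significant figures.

3.20 × 10^4 copies/μL

Step 1: 160 μL + 3840 μL = 4000 μL total → factor 4000/160 = 25
Step 2: 8-fold → factor 8
Step 3: 500 μL brought to 5000 μL → factor 5000/500 = 10
Step 4: 2 mL + 23 mL = 25 mL total → factor 25/2 = 12.5
Overall dilution factor = 25 × 8 × 10 × 12.5 = 25000
Final = 8.00 × 10^8 copies/μL / 25000 = 3.20 × 10^4 copies/μL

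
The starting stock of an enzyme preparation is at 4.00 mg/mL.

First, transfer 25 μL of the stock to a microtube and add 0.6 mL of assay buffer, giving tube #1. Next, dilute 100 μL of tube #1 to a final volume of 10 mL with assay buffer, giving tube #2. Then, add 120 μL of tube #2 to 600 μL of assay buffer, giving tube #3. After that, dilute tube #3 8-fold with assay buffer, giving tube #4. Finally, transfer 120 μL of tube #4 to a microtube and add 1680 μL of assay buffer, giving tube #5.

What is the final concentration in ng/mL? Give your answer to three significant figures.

2.22 ng/mL

Step 1: 25 μL + 0.6 mL = 625 μL total → factor 625/25 = 25
Step 2: 100 μL brought to 10 mL → factor 10000/100 = 100
Step 3: 120 μL + 600 μL = 720 μL total → factor 720/120 = 6
Step 4: 8-fold → factor 8
Step 5: 120 μL + 1680 μL = 1800 μL total → factor 1800/120 = 15
Overall dilution factor = 25 × 100 × 6 × 8 × 15 = 1.8 × 10^6
Final = 4.00 mg/mL / 1.8 × 10^6 = 2.222 × 10^-6 mg/mL = 2.22 ng/mL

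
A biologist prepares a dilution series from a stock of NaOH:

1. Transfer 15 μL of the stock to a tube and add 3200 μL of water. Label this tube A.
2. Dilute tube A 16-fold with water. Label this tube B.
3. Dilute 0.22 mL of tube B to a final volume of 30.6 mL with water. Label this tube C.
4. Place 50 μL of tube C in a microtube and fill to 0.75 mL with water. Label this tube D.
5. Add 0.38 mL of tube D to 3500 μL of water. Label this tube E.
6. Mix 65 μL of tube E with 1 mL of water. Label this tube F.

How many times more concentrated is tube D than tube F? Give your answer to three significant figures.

Step 1: 15 μL + 3200 μL = 3215 μL total → factor 3215/15 = 214.33
Step 2: 16-fold → factor 16
Step 3: 0.22 mL brought to 30.6 mL → factor 30.6/0.22 = 139.09
Step 4: 50 μL brought to 0.75 mL → factor 750/50 = 15
Step 5: 0.38 mL + 3500 μL = 3.88 mL total → factor 3.88/0.38 = 10.211
Step 6: 65 μL + 1 mL = 1065 μL total → factor 1065/65 = 16.385
Dilution factor to tube D = 7.1548 × 10^6; to tube F = 1.197 × 10^9
[tube D]/[tube F] = (factor to tube F)/(factor to tube D) = 1.197 × 10^9/7.1548 × 10^6 = 167

167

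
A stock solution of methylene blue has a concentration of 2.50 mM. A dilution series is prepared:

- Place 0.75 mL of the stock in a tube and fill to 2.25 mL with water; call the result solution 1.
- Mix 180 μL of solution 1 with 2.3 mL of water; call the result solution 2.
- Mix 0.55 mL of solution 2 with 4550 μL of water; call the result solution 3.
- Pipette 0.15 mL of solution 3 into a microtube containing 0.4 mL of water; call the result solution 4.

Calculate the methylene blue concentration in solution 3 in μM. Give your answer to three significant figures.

6.52 μM

Step 1: 0.75 mL brought to 2.25 mL → factor 2.25/0.75 = 3
Step 2: 180 μL + 2.3 mL = 2480 μL total → factor 2480/180 = 13.778
Step 3: 0.55 mL + 4550 μL = 5.1 mL total → factor 5.1/0.55 = 9.2727
Dilution factor through solution 3 = 3 × 13.778 × 9.2727 = 383.27
[solution 3] = 2.50 mM / 383.27 = 0.006523 mM = 6.52 μM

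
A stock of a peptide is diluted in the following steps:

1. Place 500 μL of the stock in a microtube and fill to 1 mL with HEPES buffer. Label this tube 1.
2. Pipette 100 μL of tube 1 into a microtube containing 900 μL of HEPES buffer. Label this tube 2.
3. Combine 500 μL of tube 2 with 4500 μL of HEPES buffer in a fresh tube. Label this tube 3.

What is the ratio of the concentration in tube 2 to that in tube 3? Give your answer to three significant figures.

Step 1: 500 μL brought to 1 mL → factor 1000/500 = 2
Step 2: 100 μL + 900 μL = 1000 μL total → factor 1000/100 = 10
Step 3: 500 μL + 4500 μL = 5000 μL total → factor 5000/500 = 10
Dilution factor to tube 2 = 20; to tube 3 = 200
[tube 2]/[tube 3] = (factor to tube 3)/(factor to tube 2) = 200/20 = 10.0

10.0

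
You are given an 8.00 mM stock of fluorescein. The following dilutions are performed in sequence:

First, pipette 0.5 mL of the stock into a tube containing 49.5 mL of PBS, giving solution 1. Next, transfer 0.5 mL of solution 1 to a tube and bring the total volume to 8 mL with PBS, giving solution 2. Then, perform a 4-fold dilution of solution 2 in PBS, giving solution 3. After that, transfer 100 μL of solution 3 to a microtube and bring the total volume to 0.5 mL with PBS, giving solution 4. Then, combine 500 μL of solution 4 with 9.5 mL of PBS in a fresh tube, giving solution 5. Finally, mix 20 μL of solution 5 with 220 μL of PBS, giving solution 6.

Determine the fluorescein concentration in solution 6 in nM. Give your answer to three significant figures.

Step 1: 0.5 mL + 49.5 mL = 50 mL total → factor 50/0.5 = 100
Step 2: 0.5 mL brought to 8 mL → factor 8/0.5 = 16
Step 3: 4-fold → factor 4
Step 4: 100 μL brought to 0.5 mL → factor 500/100 = 5
Step 5: 500 μL + 9.5 mL = 10000 μL total → factor 10000/500 = 20
Step 6: 20 μL + 220 μL = 240 μL total → factor 240/20 = 12
Overall dilution factor = 100 × 16 × 4 × 5 × 20 × 12 = 7.68 × 10^6
Final = 8.00 mM / 7.68 × 10^6 = 1.042 × 10^-6 mM = 1.04 nM

1.04 nM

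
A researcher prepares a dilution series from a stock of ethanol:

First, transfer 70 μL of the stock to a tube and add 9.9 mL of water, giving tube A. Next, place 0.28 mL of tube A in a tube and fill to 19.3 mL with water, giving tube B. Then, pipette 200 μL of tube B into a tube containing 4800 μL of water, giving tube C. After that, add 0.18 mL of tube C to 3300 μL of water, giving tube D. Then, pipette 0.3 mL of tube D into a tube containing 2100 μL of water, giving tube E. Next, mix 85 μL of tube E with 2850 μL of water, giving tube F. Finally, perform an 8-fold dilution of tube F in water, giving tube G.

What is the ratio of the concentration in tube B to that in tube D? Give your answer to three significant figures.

483

Step 1: 70 μL + 9.9 mL = 9970 μL total → factor 9970/70 = 142.43
Step 2: 0.28 mL brought to 19.3 mL → factor 19.3/0.28 = 68.929
Step 3: 200 μL + 4800 μL = 5000 μL total → factor 5000/200 = 25
Step 4: 0.18 mL + 3300 μL = 3.48 mL total → factor 3.48/0.18 = 19.333
Dilution factor to tube B = 9817.4; to tube D = 4.7451 × 10^6
[tube B]/[tube D] = (factor to tube D)/(factor to tube B) = 4.7451 × 10^6/9817.4 = 483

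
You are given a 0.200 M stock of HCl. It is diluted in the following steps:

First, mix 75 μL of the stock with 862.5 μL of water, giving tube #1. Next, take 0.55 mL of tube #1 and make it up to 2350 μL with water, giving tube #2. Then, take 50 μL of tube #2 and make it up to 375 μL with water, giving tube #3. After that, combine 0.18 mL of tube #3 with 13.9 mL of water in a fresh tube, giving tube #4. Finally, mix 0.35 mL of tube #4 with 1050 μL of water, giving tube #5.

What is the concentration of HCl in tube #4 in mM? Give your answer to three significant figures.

Step 1: 75 μL + 862.5 μL = 937.5 μL total → factor 937.5/75 = 12.5
Step 2: 0.55 mL brought to 2350 μL → factor 2.35/0.55 = 4.2727
Step 3: 50 μL brought to 375 μL → factor 375/50 = 7.5
Step 4: 0.18 mL + 13.9 mL = 14.08 mL total → factor 14.08/0.18 = 78.222
Dilution factor through tube #4 = 12.5 × 4.2727 × 7.5 × 78.222 = 31333
[tube #4] = 0.200 M / 31333 = 6.383 × 10^-6 M = 0.00638 mM

0.00638 mM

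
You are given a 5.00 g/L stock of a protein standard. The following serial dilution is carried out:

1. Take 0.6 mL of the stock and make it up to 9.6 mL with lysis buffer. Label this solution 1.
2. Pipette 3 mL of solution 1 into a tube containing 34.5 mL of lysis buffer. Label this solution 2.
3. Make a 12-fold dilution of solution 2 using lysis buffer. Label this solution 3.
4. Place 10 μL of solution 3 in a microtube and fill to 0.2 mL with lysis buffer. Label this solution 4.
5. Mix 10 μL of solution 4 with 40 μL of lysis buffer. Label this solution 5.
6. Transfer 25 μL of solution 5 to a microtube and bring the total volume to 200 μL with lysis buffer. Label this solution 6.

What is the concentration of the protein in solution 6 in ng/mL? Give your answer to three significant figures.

2.60 ng/mL

Step 1: 0.6 mL brought to 9.6 mL → factor 9.6/0.6 = 16
Step 2: 3 mL + 34.5 mL = 37.5 mL total → factor 37.5/3 = 12.5
Step 3: 12-fold → factor 12
Step 4: 10 μL brought to 0.2 mL → factor 200/10 = 20
Step 5: 10 μL + 40 μL = 50 μL total → factor 50/10 = 5
Step 6: 25 μL brought to 200 μL → factor 200/25 = 8
Overall dilution factor = 16 × 12.5 × 12 × 20 × 5 × 8 = 1.92 × 10^6
Final = 5.00 g/L / 1.92 × 10^6 = 2.604 × 10^-6 g/L = 2.60 ng/mL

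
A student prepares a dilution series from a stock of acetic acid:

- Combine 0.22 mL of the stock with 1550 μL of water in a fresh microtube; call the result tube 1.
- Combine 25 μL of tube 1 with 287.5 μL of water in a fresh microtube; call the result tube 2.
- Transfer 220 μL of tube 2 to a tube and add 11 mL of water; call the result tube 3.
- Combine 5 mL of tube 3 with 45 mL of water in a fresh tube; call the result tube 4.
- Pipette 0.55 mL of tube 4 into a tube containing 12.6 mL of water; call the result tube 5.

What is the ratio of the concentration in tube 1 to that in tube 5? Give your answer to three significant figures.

Step 1: 0.22 mL + 1550 μL = 1.77 mL total → factor 1.77/0.22 = 8.0455
Step 2: 25 μL + 287.5 μL = 312.5 μL total → factor 312.5/25 = 12.5
Step 3: 220 μL + 11 mL = 11220 μL total → factor 11220/220 = 51
Step 4: 5 mL + 45 mL = 50 mL total → factor 50/5 = 10
Step 5: 0.55 mL + 12.6 mL = 13.15 mL total → factor 13.15/0.55 = 23.909
Dilution factor to tube 1 = 8.0455; to tube 5 = 1.2263 × 10^6
[tube 1]/[tube 5] = (factor to tube 5)/(factor to tube 1) = 1.2263 × 10^6/8.0455 = 1.52 × 10^5

1.52 × 10^5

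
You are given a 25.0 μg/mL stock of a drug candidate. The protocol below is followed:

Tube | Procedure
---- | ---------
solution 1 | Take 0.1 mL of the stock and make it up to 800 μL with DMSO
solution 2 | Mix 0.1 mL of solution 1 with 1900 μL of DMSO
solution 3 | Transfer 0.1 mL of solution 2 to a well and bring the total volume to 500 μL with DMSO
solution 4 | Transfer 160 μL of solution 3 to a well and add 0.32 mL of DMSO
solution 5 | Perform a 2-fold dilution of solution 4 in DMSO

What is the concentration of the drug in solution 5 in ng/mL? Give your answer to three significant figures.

5.21 ng/mL

Step 1: 0.1 mL brought to 800 μL → factor 0.8/0.1 = 8
Step 2: 0.1 mL + 1900 μL = 2 mL total → factor 2/0.1 = 20
Step 3: 0.1 mL brought to 500 μL → factor 0.5/0.1 = 5
Step 4: 160 μL + 0.32 mL = 480 μL total → factor 480/160 = 3
Step 5: 2-fold → factor 2
Overall dilution factor = 8 × 20 × 5 × 3 × 2 = 4800
Final = 25.0 μg/mL / 4800 = 0.005208 μg/mL = 5.21 ng/mL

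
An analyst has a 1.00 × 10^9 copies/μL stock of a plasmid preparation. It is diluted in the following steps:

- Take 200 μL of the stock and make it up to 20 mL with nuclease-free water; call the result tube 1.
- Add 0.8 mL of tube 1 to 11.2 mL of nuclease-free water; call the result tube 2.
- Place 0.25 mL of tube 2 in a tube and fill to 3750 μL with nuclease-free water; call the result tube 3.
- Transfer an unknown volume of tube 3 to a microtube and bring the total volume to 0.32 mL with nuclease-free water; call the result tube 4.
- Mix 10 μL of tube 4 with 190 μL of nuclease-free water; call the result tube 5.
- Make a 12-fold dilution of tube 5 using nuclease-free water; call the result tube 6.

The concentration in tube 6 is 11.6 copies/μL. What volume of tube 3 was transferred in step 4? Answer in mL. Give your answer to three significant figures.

Step 1: 200 μL brought to 20 mL → factor 20000/200 = 100
Step 2: 0.8 mL + 11.2 mL = 12 mL total → factor 12/0.8 = 15
Step 3: 0.25 mL brought to 3750 μL → factor 3.75/0.25 = 15
Step 4: v brought to 0.32 mL → factor = 0.32 mL/v
Step 5: 10 μL + 190 μL = 200 μL total → factor 200/10 = 20
Step 6: 12-fold → factor 12
Product of known-step factors = 5.4 × 10^6
Overall factor = 1.00 × 10^9 copies/μL / (11.6 copies/μL) = 8.6207 × 10^7
Step-4 factor = 8.6207 × 10^7 / 5.4 × 10^6 = 15.964
v = 0.32 mL / 15.964 = 0.0200 mL

0.0200 mL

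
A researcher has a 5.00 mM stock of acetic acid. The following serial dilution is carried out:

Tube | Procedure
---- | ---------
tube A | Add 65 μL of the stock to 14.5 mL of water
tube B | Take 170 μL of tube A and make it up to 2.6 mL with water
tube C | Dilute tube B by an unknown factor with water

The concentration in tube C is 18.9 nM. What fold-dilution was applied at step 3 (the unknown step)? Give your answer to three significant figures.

77.2-fold

Step 1: 65 μL + 14.5 mL = 14565 μL total → factor 14565/65 = 224.08
Step 2: 170 μL brought to 2.6 mL → factor 2600/170 = 15.294
Step 3: unknown factor x
Product of known-step factors = 3427.1
Overall factor = 5.00 mM / (18.9 nM) = 2.6455 × 10^5
x = 2.6455 × 10^5 / 3427.1 = 77.2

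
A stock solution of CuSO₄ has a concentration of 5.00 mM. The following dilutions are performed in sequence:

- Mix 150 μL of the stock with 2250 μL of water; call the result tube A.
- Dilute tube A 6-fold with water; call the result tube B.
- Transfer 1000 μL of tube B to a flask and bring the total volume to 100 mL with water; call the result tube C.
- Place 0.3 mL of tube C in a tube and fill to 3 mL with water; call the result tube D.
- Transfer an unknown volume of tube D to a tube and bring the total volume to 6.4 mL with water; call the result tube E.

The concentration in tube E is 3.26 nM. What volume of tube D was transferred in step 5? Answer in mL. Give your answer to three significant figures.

Step 1: 150 μL + 2250 μL = 2400 μL total → factor 2400/150 = 16
Step 2: 6-fold → factor 6
Step 3: 1000 μL brought to 100 mL → factor 1 × 10^5/1000 = 100
Step 4: 0.3 mL brought to 3 mL → factor 3/0.3 = 10
Step 5: v brought to 6.4 mL → factor = 6.4 mL/v
Product of known-step factors = 96000
Overall factor = 5.00 mM / (3.26 nM) = 1.5337 × 10^6
Step-5 factor = 1.5337 × 10^6 / 96000 = 15.976
v = 6.4 mL / 15.976 = 0.401 mL

0.401 mL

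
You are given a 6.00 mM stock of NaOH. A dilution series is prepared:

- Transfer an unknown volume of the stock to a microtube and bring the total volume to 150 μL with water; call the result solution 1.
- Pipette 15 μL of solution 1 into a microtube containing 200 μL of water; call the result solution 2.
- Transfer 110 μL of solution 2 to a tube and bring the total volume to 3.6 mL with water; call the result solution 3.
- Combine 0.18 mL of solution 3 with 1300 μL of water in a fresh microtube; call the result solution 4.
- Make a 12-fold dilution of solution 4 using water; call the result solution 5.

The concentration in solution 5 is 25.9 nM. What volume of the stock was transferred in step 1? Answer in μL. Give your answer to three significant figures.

Step 1: v brought to 150 μL → factor = 150 μL/v
Step 2: 15 μL + 200 μL = 215 μL total → factor 215/15 = 14.333
Step 3: 110 μL brought to 3.6 mL → factor 3600/110 = 32.727
Step 4: 0.18 mL + 1300 μL = 1.48 mL total → factor 1.48/0.18 = 8.2222
Step 5: 12-fold → factor 12
Product of known-step factors = 46284
Overall factor = 6.00 mM / (25.9 nM) = 2.3166 × 10^5
Step-1 factor = 2.3166 × 10^5 / 46284 = 5.0052
v = 150 μL / 5.0052 = 30.0 μL

30.0 μL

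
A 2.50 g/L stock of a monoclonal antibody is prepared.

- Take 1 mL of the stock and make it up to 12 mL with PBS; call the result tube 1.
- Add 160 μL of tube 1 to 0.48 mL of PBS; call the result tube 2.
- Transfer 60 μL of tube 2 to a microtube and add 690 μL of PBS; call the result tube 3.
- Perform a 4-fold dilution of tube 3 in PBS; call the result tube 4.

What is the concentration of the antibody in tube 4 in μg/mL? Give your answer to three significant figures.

Step 1: 1 mL brought to 12 mL → factor 12/1 = 12
Step 2: 160 μL + 0.48 mL = 640 μL total → factor 640/160 = 4
Step 3: 60 μL + 690 μL = 750 μL total → factor 750/60 = 12.5
Step 4: 4-fold → factor 4
Overall dilution factor = 12 × 4 × 12.5 × 4 = 2400
Final = 2.50 g/L / 2400 = 0.001042 g/L = 1.04 μg/mL

1.04 μg/mL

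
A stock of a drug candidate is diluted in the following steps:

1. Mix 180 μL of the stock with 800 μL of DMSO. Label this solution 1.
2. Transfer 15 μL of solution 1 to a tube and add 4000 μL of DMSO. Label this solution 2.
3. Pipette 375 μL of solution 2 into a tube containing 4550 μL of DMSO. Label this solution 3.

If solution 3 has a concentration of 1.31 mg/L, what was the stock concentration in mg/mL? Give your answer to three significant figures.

25.1 mg/mL

Step 1: 180 μL + 800 μL = 980 μL total → factor 980/180 = 5.4444
Step 2: 15 μL + 4000 μL = 4015 μL total → factor 4015/15 = 267.67
Step 3: 375 μL + 4550 μL = 4925 μL total → factor 4925/375 = 13.133
Overall dilution factor = 5.4444 × 267.67 × 13.133 = 19139
Stock = 1.31 mg/L × 19139 = 2.507 × 10^4 mg/L = 25.1 mg/mL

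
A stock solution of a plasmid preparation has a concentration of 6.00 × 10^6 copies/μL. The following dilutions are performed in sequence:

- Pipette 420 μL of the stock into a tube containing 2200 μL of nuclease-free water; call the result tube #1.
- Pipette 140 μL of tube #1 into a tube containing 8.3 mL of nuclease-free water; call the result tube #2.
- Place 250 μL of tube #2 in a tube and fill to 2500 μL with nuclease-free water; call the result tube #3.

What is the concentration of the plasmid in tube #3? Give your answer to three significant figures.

1.60 × 10^3 copies/μL

Step 1: 420 μL + 2200 μL = 2620 μL total → factor 2620/420 = 6.2381
Step 2: 140 μL + 8.3 mL = 8440 μL total → factor 8440/140 = 60.286
Step 3: 250 μL brought to 2500 μL → factor 2500/250 = 10
Overall dilution factor = 6.2381 × 60.286 × 10 = 3760.7
Final = 6.00 × 10^6 copies/μL / 3760.7 = 1.60 × 10^3 copies/μL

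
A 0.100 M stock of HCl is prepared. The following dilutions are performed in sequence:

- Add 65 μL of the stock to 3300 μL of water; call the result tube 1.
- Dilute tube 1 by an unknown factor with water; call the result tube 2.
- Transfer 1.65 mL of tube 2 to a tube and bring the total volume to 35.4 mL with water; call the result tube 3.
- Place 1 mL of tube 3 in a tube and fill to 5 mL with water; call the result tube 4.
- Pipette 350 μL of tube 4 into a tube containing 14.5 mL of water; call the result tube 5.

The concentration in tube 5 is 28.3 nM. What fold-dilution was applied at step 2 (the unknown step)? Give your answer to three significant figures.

15.0-fold

Step 1: 65 μL + 3300 μL = 3365 μL total → factor 3365/65 = 51.769
Step 2: unknown factor x
Step 3: 1.65 mL brought to 35.4 mL → factor 35.4/1.65 = 21.455
Step 4: 1 mL brought to 5 mL → factor 5/1 = 5
Step 5: 350 μL + 14.5 mL = 14850 μL total → factor 14850/350 = 42.429
Product of known-step factors = 2.3562 × 10^5
Overall factor = 0.100 M / (28.3 nM) = 3.5336 × 10^6
x = 3.5336 × 10^6 / 2.3562 × 10^5 = 15.0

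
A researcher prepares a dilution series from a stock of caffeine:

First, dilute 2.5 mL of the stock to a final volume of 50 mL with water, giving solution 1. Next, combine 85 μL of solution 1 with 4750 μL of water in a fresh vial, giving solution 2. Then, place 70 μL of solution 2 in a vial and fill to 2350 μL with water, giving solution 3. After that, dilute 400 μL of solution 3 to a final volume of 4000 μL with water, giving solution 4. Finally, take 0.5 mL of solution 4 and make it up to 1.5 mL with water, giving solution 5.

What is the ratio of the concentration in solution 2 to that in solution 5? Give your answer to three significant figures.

1.01 × 10^3

Step 1: 2.5 mL brought to 50 mL → factor 50/2.5 = 20
Step 2: 85 μL + 4750 μL = 4835 μL total → factor 4835/85 = 56.882
Step 3: 70 μL brought to 2350 μL → factor 2350/70 = 33.571
Step 4: 400 μL brought to 4000 μL → factor 4000/400 = 10
Step 5: 0.5 mL brought to 1.5 mL → factor 1.5/0.5 = 3
Dilution factor to solution 2 = 1137.6; to solution 5 = 1.1458 × 10^6
[solution 2]/[solution 5] = (factor to solution 5)/(factor to solution 2) = 1.1458 × 10^6/1137.6 = 1.01 × 10^3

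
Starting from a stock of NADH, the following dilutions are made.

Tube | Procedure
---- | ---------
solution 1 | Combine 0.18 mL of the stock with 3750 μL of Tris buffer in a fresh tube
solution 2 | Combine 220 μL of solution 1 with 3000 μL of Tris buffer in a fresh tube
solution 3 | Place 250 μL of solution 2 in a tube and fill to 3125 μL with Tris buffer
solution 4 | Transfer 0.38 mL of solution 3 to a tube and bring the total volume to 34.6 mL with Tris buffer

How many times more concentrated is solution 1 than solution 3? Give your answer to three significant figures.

183

Step 1: 0.18 mL + 3750 μL = 3.93 mL total → factor 3.93/0.18 = 21.833
Step 2: 220 μL + 3000 μL = 3220 μL total → factor 3220/220 = 14.636
Step 3: 250 μL brought to 3125 μL → factor 3125/250 = 12.5
Dilution factor to solution 1 = 21.833; to solution 3 = 3994.5
[solution 1]/[solution 3] = (factor to solution 3)/(factor to solution 1) = 3994.5/21.833 = 183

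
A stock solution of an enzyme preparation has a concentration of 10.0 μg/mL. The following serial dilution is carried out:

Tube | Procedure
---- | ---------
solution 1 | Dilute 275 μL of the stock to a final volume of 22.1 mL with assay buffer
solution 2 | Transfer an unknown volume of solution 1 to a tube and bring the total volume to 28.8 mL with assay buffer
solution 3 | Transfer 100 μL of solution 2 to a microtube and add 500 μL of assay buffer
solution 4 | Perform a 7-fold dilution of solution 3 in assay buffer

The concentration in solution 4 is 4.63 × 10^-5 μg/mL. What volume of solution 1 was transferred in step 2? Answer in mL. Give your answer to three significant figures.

Step 1: 275 μL brought to 22.1 mL → factor 22100/275 = 80.364
Step 2: v brought to 28.8 mL → factor = 28.8 mL/v
Step 3: 100 μL + 500 μL = 600 μL total → factor 600/100 = 6
Step 4: 7-fold → factor 7
Product of known-step factors = 3375.3
Overall factor = 10.0 μg/mL / (4.63 × 10^-5 μg/mL) = 2.1598 × 10^5
Step-2 factor = 2.1598 × 10^5 / 3375.3 = 63.99
v = 28.8 mL / 63.99 = 0.450 mL

0.450 mL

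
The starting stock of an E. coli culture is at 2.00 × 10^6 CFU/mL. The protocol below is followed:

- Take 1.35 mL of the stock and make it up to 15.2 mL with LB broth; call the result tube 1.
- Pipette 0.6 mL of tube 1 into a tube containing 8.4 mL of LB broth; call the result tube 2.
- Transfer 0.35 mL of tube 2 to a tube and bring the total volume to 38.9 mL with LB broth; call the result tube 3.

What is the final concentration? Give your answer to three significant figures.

Step 1: 1.35 mL brought to 15.2 mL → factor 15.2/1.35 = 11.259
Step 2: 0.6 mL + 8.4 mL = 9 mL total → factor 9/0.6 = 15
Step 3: 0.35 mL brought to 38.9 mL → factor 38.9/0.35 = 111.14
Overall dilution factor = 11.259 × 15 × 111.14 = 18771
Final = 2.00 × 10^6 CFU/mL / 18771 = 107 CFU/mL

107 CFU/mL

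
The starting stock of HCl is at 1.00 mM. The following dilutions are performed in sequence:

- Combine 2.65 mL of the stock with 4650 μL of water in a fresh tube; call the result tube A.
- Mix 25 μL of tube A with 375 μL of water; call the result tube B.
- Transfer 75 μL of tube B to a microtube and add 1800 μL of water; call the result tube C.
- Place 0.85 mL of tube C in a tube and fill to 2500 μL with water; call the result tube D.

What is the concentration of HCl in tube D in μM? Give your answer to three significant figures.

Step 1: 2.65 mL + 4650 μL = 7.3 mL total → factor 7.3/2.65 = 2.7547
Step 2: 25 μL + 375 μL = 400 μL total → factor 400/25 = 16
Step 3: 75 μL + 1800 μL = 1875 μL total → factor 1875/75 = 25
Step 4: 0.85 mL brought to 2500 μL → factor 2.5/0.85 = 2.9412
Overall dilution factor = 2.7547 × 16 × 25 × 2.9412 = 3240.8
Final = 1.00 mM / 3240.8 = 0.0003086 mM = 0.309 μM

0.309 μM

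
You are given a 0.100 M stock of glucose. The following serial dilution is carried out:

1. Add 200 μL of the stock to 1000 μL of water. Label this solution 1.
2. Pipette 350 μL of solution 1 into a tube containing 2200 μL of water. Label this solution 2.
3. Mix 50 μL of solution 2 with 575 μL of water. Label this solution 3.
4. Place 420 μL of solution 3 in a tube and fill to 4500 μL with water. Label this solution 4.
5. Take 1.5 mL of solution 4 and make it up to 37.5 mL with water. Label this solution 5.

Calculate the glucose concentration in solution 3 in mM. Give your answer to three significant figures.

Step 1: 200 μL + 1000 μL = 1200 μL total → factor 1200/200 = 6
Step 2: 350 μL + 2200 μL = 2550 μL total → factor 2550/350 = 7.2857
Step 3: 50 μL + 575 μL = 625 μL total → factor 625/50 = 12.5
Dilution factor through solution 3 = 6 × 7.2857 × 12.5 = 546.43
[solution 3] = 0.100 M / 546.43 = 0.0001830 M = 0.183 mM

0.183 mM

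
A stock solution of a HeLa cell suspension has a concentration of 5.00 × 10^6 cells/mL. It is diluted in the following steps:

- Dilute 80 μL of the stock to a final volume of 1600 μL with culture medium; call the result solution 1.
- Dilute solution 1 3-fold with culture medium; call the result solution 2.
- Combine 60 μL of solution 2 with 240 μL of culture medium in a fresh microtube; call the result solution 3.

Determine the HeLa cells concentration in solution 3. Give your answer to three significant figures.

Step 1: 80 μL brought to 1600 μL → factor 1600/80 = 20
Step 2: 3-fold → factor 3
Step 3: 60 μL + 240 μL = 300 μL total → factor 300/60 = 5
Overall dilution factor = 20 × 3 × 5 = 300
Final = 5.00 × 10^6 cells/mL / 300 = 1.67 × 10^4 cells/mL

1.67 × 10^4 cells/mL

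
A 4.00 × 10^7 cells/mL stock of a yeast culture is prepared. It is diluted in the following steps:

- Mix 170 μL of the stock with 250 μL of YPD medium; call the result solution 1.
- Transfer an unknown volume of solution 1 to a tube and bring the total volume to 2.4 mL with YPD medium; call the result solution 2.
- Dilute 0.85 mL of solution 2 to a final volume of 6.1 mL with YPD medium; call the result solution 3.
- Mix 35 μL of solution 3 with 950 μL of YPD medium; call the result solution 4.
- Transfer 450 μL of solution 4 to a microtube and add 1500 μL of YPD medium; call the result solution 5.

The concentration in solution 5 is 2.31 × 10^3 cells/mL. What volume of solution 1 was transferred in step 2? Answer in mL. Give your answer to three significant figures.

Step 1: 170 μL + 250 μL = 420 μL total → factor 420/170 = 2.4706
Step 2: v brought to 2.4 mL → factor = 2.4 mL/v
Step 3: 0.85 mL brought to 6.1 mL → factor 6.1/0.85 = 7.1765
Step 4: 35 μL + 950 μL = 985 μL total → factor 985/35 = 28.143
Step 5: 450 μL + 1500 μL = 1950 μL total → factor 1950/450 = 4.3333
Product of known-step factors = 2162.2
Overall factor = 4.00 × 10^7 cells/mL / (2.31 × 10^3 cells/mL) = 17316
Step-2 factor = 17316 / 2162.2 = 8.0084
v = 2.4 mL / 8.0084 = 0.300 mL

0.300 mL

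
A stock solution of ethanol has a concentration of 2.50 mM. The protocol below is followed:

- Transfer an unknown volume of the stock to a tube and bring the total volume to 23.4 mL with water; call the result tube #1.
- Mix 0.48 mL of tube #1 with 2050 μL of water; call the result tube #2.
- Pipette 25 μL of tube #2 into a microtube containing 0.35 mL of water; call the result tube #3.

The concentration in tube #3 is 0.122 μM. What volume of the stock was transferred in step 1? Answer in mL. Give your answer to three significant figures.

0.0903 mL

Step 1: v brought to 23.4 mL → factor = 23.4 mL/v
Step 2: 0.48 mL + 2050 μL = 2.53 mL total → factor 2.53/0.48 = 5.2708
Step 3: 25 μL + 0.35 mL = 375 μL total → factor 375/25 = 15
Product of known-step factors = 79.062
Overall factor = 2.50 mM / (0.122 μM) = 20492
Step-1 factor = 20492 / 79.062 = 259.18
v = 23.4 mL / 259.18 = 0.0903 mL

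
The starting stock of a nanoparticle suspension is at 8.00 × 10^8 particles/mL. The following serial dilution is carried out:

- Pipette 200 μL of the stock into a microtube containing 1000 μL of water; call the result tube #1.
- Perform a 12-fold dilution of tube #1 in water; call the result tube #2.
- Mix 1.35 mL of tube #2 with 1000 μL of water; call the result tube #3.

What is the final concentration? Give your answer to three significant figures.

Step 1: 200 μL + 1000 μL = 1200 μL total → factor 1200/200 = 6
Step 2: 12-fold → factor 12
Step 3: 1.35 mL + 1000 μL = 2.35 mL total → factor 2.35/1.35 = 1.7407
Overall dilution factor = 6 × 12 × 1.7407 = 125.33
Final = 8.00 × 10^8 particles/mL / 125.33 = 6.38 × 10^6 particles/mL

6.38 × 10^6 particles/mL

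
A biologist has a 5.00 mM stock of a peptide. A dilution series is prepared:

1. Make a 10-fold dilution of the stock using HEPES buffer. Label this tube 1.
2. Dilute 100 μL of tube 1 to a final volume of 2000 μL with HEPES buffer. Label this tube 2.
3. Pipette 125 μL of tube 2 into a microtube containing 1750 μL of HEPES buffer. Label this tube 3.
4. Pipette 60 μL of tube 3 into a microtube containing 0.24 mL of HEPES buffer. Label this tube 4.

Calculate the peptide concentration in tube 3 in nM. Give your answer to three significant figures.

1.67 × 10^3 nM

Step 1: 10-fold → factor 10
Step 2: 100 μL brought to 2000 μL → factor 2000/100 = 20
Step 3: 125 μL + 1750 μL = 1875 μL total → factor 1875/125 = 15
Dilution factor through tube 3 = 10 × 20 × 15 = 3000
[tube 3] = 5.00 mM / 3000 = 0.001667 mM = 1.67 × 10^3 nM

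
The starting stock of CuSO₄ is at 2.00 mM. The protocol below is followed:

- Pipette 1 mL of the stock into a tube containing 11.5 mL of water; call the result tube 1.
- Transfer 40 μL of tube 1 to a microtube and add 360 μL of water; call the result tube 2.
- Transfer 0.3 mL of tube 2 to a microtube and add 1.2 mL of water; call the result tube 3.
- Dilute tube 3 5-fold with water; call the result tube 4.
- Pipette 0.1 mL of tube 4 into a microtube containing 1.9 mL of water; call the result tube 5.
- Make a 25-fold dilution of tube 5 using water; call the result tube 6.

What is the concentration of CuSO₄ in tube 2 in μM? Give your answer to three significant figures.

16.0 μM

Step 1: 1 mL + 11.5 mL = 12.5 mL total → factor 12.5/1 = 12.5
Step 2: 40 μL + 360 μL = 400 μL total → factor 400/40 = 10
Dilution factor through tube 2 = 12.5 × 10 = 125
[tube 2] = 2.00 mM / 125 = 0.01600 mM = 16.0 μM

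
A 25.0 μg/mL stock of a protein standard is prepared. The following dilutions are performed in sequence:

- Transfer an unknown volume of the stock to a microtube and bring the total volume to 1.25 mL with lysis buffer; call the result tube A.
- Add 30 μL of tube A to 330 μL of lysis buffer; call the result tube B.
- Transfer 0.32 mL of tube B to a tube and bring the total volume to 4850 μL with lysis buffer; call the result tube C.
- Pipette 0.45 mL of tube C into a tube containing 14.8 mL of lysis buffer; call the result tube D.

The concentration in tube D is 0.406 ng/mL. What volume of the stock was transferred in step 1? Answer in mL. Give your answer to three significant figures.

0.125 mL

Step 1: v brought to 1.25 mL → factor = 1.25 mL/v
Step 2: 30 μL + 330 μL = 360 μL total → factor 360/30 = 12
Step 3: 0.32 mL brought to 4850 μL → factor 4.85/0.32 = 15.156
Step 4: 0.45 mL + 14.8 mL = 15.25 mL total → factor 15.25/0.45 = 33.889
Product of known-step factors = 6163.5
Overall factor = 25.0 μg/mL / (0.406 ng/mL) = 61576
Step-1 factor = 61576 / 6163.5 = 9.9904
v = 1.25 mL / 9.9904 = 0.125 mL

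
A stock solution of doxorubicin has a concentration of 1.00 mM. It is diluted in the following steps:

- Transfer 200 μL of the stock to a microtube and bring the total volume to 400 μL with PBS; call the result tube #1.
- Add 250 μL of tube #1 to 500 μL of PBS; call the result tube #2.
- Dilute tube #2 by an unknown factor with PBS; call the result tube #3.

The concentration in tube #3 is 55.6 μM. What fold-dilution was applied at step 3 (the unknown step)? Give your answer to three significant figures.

Step 1: 200 μL brought to 400 μL → factor 400/200 = 2
Step 2: 250 μL + 500 μL = 750 μL total → factor 750/250 = 3
Step 3: unknown factor x
Product of known-step factors = 6
Overall factor = 1.00 mM / (55.6 μM) = 17.986
x = 17.986 / 6 = 3.00

3.00-fold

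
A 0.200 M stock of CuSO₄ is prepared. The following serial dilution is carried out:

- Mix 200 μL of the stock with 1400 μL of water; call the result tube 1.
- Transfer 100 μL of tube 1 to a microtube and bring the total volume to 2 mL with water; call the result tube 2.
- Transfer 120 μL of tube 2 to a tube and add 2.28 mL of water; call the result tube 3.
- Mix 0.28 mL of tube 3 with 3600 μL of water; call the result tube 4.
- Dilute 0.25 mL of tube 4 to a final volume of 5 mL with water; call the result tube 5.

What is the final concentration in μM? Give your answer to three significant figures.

0.226 μM

Step 1: 200 μL + 1400 μL = 1600 μL total → factor 1600/200 = 8
Step 2: 100 μL brought to 2 mL → factor 2000/100 = 20
Step 3: 120 μL + 2.28 mL = 2400 μL total → factor 2400/120 = 20
Step 4: 0.28 mL + 3600 μL = 3.88 mL total → factor 3.88/0.28 = 13.857
Step 5: 0.25 mL brought to 5 mL → factor 5/0.25 = 20
Overall dilution factor = 8 × 20 × 20 × 13.857 × 20 = 8.8686 × 10^5
Final = 0.200 M / 8.8686 × 10^5 = 2.255 × 10^-7 M = 0.226 μM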